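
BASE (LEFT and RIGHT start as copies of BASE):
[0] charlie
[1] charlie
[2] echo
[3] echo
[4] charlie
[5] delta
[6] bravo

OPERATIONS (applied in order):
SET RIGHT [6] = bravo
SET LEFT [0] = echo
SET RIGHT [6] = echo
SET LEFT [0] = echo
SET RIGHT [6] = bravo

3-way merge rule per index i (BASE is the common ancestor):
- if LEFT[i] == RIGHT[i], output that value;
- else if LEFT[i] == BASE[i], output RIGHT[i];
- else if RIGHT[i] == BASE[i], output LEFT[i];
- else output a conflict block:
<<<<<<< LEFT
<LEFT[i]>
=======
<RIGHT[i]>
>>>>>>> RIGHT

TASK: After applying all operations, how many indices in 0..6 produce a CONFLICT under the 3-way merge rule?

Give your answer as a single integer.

Answer: 0

Derivation:
Final LEFT:  [echo, charlie, echo, echo, charlie, delta, bravo]
Final RIGHT: [charlie, charlie, echo, echo, charlie, delta, bravo]
i=0: L=echo, R=charlie=BASE -> take LEFT -> echo
i=1: L=charlie R=charlie -> agree -> charlie
i=2: L=echo R=echo -> agree -> echo
i=3: L=echo R=echo -> agree -> echo
i=4: L=charlie R=charlie -> agree -> charlie
i=5: L=delta R=delta -> agree -> delta
i=6: L=bravo R=bravo -> agree -> bravo
Conflict count: 0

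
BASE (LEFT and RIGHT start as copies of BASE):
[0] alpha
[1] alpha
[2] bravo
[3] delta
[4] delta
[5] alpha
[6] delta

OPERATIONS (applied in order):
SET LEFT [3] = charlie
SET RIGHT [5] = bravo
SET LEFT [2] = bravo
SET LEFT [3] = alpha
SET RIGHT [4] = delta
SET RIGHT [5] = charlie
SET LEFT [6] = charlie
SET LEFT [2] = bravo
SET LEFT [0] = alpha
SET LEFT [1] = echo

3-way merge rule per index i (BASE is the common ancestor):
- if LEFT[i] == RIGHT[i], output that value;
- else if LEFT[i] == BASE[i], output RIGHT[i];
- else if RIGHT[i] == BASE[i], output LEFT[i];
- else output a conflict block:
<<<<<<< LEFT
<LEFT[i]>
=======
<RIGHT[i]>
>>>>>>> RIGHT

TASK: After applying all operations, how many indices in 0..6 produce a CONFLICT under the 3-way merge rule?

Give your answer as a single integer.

Answer: 0

Derivation:
Final LEFT:  [alpha, echo, bravo, alpha, delta, alpha, charlie]
Final RIGHT: [alpha, alpha, bravo, delta, delta, charlie, delta]
i=0: L=alpha R=alpha -> agree -> alpha
i=1: L=echo, R=alpha=BASE -> take LEFT -> echo
i=2: L=bravo R=bravo -> agree -> bravo
i=3: L=alpha, R=delta=BASE -> take LEFT -> alpha
i=4: L=delta R=delta -> agree -> delta
i=5: L=alpha=BASE, R=charlie -> take RIGHT -> charlie
i=6: L=charlie, R=delta=BASE -> take LEFT -> charlie
Conflict count: 0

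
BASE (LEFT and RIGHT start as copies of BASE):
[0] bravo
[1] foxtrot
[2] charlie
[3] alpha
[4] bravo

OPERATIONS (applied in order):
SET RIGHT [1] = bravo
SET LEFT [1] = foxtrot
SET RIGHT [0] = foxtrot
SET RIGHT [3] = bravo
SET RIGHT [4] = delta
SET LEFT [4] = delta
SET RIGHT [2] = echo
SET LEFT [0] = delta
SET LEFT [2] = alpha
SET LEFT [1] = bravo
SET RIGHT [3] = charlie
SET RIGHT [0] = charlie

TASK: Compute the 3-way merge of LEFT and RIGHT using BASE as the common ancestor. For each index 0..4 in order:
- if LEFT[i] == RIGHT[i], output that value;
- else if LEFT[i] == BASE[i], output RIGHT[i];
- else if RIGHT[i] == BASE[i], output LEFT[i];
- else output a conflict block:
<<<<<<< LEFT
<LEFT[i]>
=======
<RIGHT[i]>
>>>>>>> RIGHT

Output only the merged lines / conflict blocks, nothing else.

Answer: <<<<<<< LEFT
delta
=======
charlie
>>>>>>> RIGHT
bravo
<<<<<<< LEFT
alpha
=======
echo
>>>>>>> RIGHT
charlie
delta

Derivation:
Final LEFT:  [delta, bravo, alpha, alpha, delta]
Final RIGHT: [charlie, bravo, echo, charlie, delta]
i=0: BASE=bravo L=delta R=charlie all differ -> CONFLICT
i=1: L=bravo R=bravo -> agree -> bravo
i=2: BASE=charlie L=alpha R=echo all differ -> CONFLICT
i=3: L=alpha=BASE, R=charlie -> take RIGHT -> charlie
i=4: L=delta R=delta -> agree -> delta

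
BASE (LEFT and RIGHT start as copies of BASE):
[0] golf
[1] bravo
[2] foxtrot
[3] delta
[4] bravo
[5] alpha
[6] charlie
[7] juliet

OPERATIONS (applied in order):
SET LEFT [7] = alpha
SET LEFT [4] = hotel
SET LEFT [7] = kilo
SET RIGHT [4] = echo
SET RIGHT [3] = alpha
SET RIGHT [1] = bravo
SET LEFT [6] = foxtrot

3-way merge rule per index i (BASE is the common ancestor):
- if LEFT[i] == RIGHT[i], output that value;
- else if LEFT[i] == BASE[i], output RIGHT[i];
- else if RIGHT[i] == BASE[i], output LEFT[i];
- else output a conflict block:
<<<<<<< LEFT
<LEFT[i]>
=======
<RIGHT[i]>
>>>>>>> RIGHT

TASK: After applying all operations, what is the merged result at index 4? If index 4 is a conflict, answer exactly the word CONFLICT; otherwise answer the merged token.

Final LEFT:  [golf, bravo, foxtrot, delta, hotel, alpha, foxtrot, kilo]
Final RIGHT: [golf, bravo, foxtrot, alpha, echo, alpha, charlie, juliet]
i=0: L=golf R=golf -> agree -> golf
i=1: L=bravo R=bravo -> agree -> bravo
i=2: L=foxtrot R=foxtrot -> agree -> foxtrot
i=3: L=delta=BASE, R=alpha -> take RIGHT -> alpha
i=4: BASE=bravo L=hotel R=echo all differ -> CONFLICT
i=5: L=alpha R=alpha -> agree -> alpha
i=6: L=foxtrot, R=charlie=BASE -> take LEFT -> foxtrot
i=7: L=kilo, R=juliet=BASE -> take LEFT -> kilo
Index 4 -> CONFLICT

Answer: CONFLICT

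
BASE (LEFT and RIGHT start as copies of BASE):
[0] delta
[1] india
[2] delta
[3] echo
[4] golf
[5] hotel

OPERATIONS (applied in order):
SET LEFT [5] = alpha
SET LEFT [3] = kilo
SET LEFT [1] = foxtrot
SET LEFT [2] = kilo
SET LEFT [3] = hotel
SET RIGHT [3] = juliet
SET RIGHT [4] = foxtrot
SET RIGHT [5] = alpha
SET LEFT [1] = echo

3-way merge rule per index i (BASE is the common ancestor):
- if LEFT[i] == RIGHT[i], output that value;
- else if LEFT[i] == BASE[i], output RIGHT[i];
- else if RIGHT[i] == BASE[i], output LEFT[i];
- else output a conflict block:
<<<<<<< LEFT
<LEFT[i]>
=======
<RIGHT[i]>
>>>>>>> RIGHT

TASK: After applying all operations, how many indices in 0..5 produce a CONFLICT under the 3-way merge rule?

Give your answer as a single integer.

Final LEFT:  [delta, echo, kilo, hotel, golf, alpha]
Final RIGHT: [delta, india, delta, juliet, foxtrot, alpha]
i=0: L=delta R=delta -> agree -> delta
i=1: L=echo, R=india=BASE -> take LEFT -> echo
i=2: L=kilo, R=delta=BASE -> take LEFT -> kilo
i=3: BASE=echo L=hotel R=juliet all differ -> CONFLICT
i=4: L=golf=BASE, R=foxtrot -> take RIGHT -> foxtrot
i=5: L=alpha R=alpha -> agree -> alpha
Conflict count: 1

Answer: 1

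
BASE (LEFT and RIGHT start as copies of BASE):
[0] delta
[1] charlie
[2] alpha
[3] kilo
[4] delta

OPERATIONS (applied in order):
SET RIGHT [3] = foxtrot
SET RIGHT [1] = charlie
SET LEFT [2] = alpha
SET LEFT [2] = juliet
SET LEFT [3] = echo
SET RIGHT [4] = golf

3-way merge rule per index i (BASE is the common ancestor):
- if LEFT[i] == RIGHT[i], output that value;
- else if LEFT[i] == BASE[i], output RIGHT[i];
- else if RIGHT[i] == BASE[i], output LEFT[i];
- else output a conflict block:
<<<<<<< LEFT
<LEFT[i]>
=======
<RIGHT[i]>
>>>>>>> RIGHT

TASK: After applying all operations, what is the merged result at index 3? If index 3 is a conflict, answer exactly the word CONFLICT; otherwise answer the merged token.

Answer: CONFLICT

Derivation:
Final LEFT:  [delta, charlie, juliet, echo, delta]
Final RIGHT: [delta, charlie, alpha, foxtrot, golf]
i=0: L=delta R=delta -> agree -> delta
i=1: L=charlie R=charlie -> agree -> charlie
i=2: L=juliet, R=alpha=BASE -> take LEFT -> juliet
i=3: BASE=kilo L=echo R=foxtrot all differ -> CONFLICT
i=4: L=delta=BASE, R=golf -> take RIGHT -> golf
Index 3 -> CONFLICT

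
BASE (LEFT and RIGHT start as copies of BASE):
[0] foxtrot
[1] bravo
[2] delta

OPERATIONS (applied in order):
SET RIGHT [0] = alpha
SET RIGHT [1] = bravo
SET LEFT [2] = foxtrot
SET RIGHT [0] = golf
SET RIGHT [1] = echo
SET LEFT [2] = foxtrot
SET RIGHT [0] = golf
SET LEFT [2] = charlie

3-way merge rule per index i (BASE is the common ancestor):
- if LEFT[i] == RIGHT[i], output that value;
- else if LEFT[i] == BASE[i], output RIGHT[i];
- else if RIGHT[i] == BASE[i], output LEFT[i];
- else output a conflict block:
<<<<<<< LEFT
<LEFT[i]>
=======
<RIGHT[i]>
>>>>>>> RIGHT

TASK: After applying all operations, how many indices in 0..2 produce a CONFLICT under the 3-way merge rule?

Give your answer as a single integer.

Answer: 0

Derivation:
Final LEFT:  [foxtrot, bravo, charlie]
Final RIGHT: [golf, echo, delta]
i=0: L=foxtrot=BASE, R=golf -> take RIGHT -> golf
i=1: L=bravo=BASE, R=echo -> take RIGHT -> echo
i=2: L=charlie, R=delta=BASE -> take LEFT -> charlie
Conflict count: 0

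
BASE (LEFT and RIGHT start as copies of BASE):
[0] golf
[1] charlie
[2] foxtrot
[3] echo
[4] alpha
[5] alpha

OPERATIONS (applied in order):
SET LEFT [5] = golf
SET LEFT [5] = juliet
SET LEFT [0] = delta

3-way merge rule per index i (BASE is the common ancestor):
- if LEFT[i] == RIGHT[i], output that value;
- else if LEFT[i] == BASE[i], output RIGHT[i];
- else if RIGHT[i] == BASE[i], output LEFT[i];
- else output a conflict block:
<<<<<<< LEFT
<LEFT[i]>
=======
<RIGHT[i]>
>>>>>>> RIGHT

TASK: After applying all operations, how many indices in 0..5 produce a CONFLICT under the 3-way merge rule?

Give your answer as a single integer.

Final LEFT:  [delta, charlie, foxtrot, echo, alpha, juliet]
Final RIGHT: [golf, charlie, foxtrot, echo, alpha, alpha]
i=0: L=delta, R=golf=BASE -> take LEFT -> delta
i=1: L=charlie R=charlie -> agree -> charlie
i=2: L=foxtrot R=foxtrot -> agree -> foxtrot
i=3: L=echo R=echo -> agree -> echo
i=4: L=alpha R=alpha -> agree -> alpha
i=5: L=juliet, R=alpha=BASE -> take LEFT -> juliet
Conflict count: 0

Answer: 0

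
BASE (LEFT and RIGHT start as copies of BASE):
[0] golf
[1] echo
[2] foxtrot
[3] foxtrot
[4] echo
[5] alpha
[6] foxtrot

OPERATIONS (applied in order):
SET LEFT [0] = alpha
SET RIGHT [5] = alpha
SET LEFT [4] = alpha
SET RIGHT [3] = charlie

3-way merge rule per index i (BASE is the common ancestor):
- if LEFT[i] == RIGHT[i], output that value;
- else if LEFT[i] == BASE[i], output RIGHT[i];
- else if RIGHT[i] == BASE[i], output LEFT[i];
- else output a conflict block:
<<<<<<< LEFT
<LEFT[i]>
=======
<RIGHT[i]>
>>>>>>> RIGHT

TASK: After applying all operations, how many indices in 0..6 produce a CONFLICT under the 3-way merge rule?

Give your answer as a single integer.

Final LEFT:  [alpha, echo, foxtrot, foxtrot, alpha, alpha, foxtrot]
Final RIGHT: [golf, echo, foxtrot, charlie, echo, alpha, foxtrot]
i=0: L=alpha, R=golf=BASE -> take LEFT -> alpha
i=1: L=echo R=echo -> agree -> echo
i=2: L=foxtrot R=foxtrot -> agree -> foxtrot
i=3: L=foxtrot=BASE, R=charlie -> take RIGHT -> charlie
i=4: L=alpha, R=echo=BASE -> take LEFT -> alpha
i=5: L=alpha R=alpha -> agree -> alpha
i=6: L=foxtrot R=foxtrot -> agree -> foxtrot
Conflict count: 0

Answer: 0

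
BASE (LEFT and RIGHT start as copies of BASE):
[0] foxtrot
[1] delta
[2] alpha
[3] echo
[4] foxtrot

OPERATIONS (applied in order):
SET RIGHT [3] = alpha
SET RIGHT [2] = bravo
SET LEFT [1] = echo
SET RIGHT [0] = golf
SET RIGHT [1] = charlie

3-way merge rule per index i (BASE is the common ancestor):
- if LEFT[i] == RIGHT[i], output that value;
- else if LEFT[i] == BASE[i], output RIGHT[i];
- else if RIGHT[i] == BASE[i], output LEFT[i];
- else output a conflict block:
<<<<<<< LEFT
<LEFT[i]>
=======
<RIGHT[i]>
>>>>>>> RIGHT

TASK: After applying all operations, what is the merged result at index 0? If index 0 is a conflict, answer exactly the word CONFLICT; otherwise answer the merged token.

Final LEFT:  [foxtrot, echo, alpha, echo, foxtrot]
Final RIGHT: [golf, charlie, bravo, alpha, foxtrot]
i=0: L=foxtrot=BASE, R=golf -> take RIGHT -> golf
i=1: BASE=delta L=echo R=charlie all differ -> CONFLICT
i=2: L=alpha=BASE, R=bravo -> take RIGHT -> bravo
i=3: L=echo=BASE, R=alpha -> take RIGHT -> alpha
i=4: L=foxtrot R=foxtrot -> agree -> foxtrot
Index 0 -> golf

Answer: golf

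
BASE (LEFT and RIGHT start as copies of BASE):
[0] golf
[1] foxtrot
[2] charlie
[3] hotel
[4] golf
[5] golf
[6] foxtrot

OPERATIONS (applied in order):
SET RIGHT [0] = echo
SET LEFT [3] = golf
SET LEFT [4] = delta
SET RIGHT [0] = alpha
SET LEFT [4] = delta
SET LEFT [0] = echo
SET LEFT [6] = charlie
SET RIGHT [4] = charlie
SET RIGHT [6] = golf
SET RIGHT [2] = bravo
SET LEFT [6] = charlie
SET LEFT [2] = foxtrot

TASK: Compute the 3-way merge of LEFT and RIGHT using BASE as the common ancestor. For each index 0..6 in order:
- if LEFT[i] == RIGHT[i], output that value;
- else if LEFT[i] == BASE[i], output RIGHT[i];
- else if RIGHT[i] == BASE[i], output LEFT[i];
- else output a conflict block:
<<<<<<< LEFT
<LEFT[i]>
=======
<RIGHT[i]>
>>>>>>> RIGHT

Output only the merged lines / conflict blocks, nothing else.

Final LEFT:  [echo, foxtrot, foxtrot, golf, delta, golf, charlie]
Final RIGHT: [alpha, foxtrot, bravo, hotel, charlie, golf, golf]
i=0: BASE=golf L=echo R=alpha all differ -> CONFLICT
i=1: L=foxtrot R=foxtrot -> agree -> foxtrot
i=2: BASE=charlie L=foxtrot R=bravo all differ -> CONFLICT
i=3: L=golf, R=hotel=BASE -> take LEFT -> golf
i=4: BASE=golf L=delta R=charlie all differ -> CONFLICT
i=5: L=golf R=golf -> agree -> golf
i=6: BASE=foxtrot L=charlie R=golf all differ -> CONFLICT

Answer: <<<<<<< LEFT
echo
=======
alpha
>>>>>>> RIGHT
foxtrot
<<<<<<< LEFT
foxtrot
=======
bravo
>>>>>>> RIGHT
golf
<<<<<<< LEFT
delta
=======
charlie
>>>>>>> RIGHT
golf
<<<<<<< LEFT
charlie
=======
golf
>>>>>>> RIGHT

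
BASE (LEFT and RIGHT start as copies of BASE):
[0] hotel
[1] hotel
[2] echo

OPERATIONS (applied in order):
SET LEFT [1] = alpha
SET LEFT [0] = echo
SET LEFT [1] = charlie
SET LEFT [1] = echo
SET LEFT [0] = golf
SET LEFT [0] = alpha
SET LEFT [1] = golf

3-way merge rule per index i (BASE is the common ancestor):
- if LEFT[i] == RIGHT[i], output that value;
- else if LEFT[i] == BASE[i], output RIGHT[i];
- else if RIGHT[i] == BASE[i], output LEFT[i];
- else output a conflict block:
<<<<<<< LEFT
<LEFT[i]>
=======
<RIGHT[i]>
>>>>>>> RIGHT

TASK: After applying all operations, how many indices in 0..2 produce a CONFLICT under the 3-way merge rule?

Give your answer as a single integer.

Final LEFT:  [alpha, golf, echo]
Final RIGHT: [hotel, hotel, echo]
i=0: L=alpha, R=hotel=BASE -> take LEFT -> alpha
i=1: L=golf, R=hotel=BASE -> take LEFT -> golf
i=2: L=echo R=echo -> agree -> echo
Conflict count: 0

Answer: 0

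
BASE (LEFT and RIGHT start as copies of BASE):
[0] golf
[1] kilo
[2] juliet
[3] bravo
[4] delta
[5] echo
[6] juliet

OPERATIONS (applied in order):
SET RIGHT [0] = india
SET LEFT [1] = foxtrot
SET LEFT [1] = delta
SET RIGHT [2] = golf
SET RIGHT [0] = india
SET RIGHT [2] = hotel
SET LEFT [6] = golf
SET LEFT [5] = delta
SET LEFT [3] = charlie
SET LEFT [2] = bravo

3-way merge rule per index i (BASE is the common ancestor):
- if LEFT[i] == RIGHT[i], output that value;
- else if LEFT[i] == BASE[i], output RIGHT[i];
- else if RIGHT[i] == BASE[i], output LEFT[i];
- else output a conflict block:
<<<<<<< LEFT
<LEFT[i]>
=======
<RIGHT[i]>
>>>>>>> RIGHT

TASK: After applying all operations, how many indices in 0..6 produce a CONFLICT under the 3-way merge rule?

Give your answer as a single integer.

Final LEFT:  [golf, delta, bravo, charlie, delta, delta, golf]
Final RIGHT: [india, kilo, hotel, bravo, delta, echo, juliet]
i=0: L=golf=BASE, R=india -> take RIGHT -> india
i=1: L=delta, R=kilo=BASE -> take LEFT -> delta
i=2: BASE=juliet L=bravo R=hotel all differ -> CONFLICT
i=3: L=charlie, R=bravo=BASE -> take LEFT -> charlie
i=4: L=delta R=delta -> agree -> delta
i=5: L=delta, R=echo=BASE -> take LEFT -> delta
i=6: L=golf, R=juliet=BASE -> take LEFT -> golf
Conflict count: 1

Answer: 1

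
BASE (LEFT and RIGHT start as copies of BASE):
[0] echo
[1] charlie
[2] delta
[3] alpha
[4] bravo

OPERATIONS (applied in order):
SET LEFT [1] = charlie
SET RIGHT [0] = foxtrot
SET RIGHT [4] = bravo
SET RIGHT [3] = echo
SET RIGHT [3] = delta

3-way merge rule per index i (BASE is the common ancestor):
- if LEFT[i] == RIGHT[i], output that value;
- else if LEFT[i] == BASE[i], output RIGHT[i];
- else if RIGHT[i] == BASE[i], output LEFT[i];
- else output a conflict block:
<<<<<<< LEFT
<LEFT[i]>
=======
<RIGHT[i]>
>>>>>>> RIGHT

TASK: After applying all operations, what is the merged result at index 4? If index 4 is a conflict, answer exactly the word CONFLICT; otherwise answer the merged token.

Final LEFT:  [echo, charlie, delta, alpha, bravo]
Final RIGHT: [foxtrot, charlie, delta, delta, bravo]
i=0: L=echo=BASE, R=foxtrot -> take RIGHT -> foxtrot
i=1: L=charlie R=charlie -> agree -> charlie
i=2: L=delta R=delta -> agree -> delta
i=3: L=alpha=BASE, R=delta -> take RIGHT -> delta
i=4: L=bravo R=bravo -> agree -> bravo
Index 4 -> bravo

Answer: bravo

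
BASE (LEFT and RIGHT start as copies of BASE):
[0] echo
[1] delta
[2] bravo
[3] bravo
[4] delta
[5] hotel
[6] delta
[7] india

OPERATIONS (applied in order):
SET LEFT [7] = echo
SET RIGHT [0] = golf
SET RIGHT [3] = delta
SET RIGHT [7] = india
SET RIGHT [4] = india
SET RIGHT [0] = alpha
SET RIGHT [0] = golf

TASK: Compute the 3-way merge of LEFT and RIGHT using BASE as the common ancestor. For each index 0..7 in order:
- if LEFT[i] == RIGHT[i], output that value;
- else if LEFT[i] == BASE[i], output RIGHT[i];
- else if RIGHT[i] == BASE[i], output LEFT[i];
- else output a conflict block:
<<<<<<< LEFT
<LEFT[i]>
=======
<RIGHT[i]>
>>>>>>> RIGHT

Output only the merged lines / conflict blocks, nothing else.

Answer: golf
delta
bravo
delta
india
hotel
delta
echo

Derivation:
Final LEFT:  [echo, delta, bravo, bravo, delta, hotel, delta, echo]
Final RIGHT: [golf, delta, bravo, delta, india, hotel, delta, india]
i=0: L=echo=BASE, R=golf -> take RIGHT -> golf
i=1: L=delta R=delta -> agree -> delta
i=2: L=bravo R=bravo -> agree -> bravo
i=3: L=bravo=BASE, R=delta -> take RIGHT -> delta
i=4: L=delta=BASE, R=india -> take RIGHT -> india
i=5: L=hotel R=hotel -> agree -> hotel
i=6: L=delta R=delta -> agree -> delta
i=7: L=echo, R=india=BASE -> take LEFT -> echo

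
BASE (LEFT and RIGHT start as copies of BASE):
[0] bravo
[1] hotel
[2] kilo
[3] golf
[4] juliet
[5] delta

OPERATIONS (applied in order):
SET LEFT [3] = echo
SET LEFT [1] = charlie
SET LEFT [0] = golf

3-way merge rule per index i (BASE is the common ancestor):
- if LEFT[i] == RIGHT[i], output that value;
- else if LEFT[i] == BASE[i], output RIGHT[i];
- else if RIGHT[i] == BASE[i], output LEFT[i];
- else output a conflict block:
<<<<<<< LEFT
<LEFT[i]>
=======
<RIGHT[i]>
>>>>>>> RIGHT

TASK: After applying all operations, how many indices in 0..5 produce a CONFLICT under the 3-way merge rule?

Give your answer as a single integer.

Answer: 0

Derivation:
Final LEFT:  [golf, charlie, kilo, echo, juliet, delta]
Final RIGHT: [bravo, hotel, kilo, golf, juliet, delta]
i=0: L=golf, R=bravo=BASE -> take LEFT -> golf
i=1: L=charlie, R=hotel=BASE -> take LEFT -> charlie
i=2: L=kilo R=kilo -> agree -> kilo
i=3: L=echo, R=golf=BASE -> take LEFT -> echo
i=4: L=juliet R=juliet -> agree -> juliet
i=5: L=delta R=delta -> agree -> delta
Conflict count: 0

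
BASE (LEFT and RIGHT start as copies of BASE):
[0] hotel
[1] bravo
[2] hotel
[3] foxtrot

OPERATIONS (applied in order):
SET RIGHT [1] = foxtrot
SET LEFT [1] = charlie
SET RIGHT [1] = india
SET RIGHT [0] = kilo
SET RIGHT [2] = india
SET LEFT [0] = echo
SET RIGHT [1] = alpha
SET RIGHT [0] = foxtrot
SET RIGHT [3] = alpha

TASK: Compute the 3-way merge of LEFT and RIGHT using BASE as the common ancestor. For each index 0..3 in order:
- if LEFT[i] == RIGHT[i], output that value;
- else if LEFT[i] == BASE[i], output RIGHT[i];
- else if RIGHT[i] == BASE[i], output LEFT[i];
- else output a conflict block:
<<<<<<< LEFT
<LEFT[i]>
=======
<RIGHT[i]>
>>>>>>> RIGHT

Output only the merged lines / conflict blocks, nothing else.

Final LEFT:  [echo, charlie, hotel, foxtrot]
Final RIGHT: [foxtrot, alpha, india, alpha]
i=0: BASE=hotel L=echo R=foxtrot all differ -> CONFLICT
i=1: BASE=bravo L=charlie R=alpha all differ -> CONFLICT
i=2: L=hotel=BASE, R=india -> take RIGHT -> india
i=3: L=foxtrot=BASE, R=alpha -> take RIGHT -> alpha

Answer: <<<<<<< LEFT
echo
=======
foxtrot
>>>>>>> RIGHT
<<<<<<< LEFT
charlie
=======
alpha
>>>>>>> RIGHT
india
alpha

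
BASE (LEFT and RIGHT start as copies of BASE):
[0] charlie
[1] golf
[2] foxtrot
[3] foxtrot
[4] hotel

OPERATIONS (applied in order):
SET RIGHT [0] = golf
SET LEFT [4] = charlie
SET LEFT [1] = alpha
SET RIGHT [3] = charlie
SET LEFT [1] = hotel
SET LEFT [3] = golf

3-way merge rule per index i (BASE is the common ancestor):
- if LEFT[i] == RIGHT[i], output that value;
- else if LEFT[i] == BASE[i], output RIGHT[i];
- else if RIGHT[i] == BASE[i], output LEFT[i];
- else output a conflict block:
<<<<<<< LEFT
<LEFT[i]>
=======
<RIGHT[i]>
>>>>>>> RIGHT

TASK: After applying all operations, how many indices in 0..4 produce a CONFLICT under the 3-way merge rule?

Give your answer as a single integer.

Final LEFT:  [charlie, hotel, foxtrot, golf, charlie]
Final RIGHT: [golf, golf, foxtrot, charlie, hotel]
i=0: L=charlie=BASE, R=golf -> take RIGHT -> golf
i=1: L=hotel, R=golf=BASE -> take LEFT -> hotel
i=2: L=foxtrot R=foxtrot -> agree -> foxtrot
i=3: BASE=foxtrot L=golf R=charlie all differ -> CONFLICT
i=4: L=charlie, R=hotel=BASE -> take LEFT -> charlie
Conflict count: 1

Answer: 1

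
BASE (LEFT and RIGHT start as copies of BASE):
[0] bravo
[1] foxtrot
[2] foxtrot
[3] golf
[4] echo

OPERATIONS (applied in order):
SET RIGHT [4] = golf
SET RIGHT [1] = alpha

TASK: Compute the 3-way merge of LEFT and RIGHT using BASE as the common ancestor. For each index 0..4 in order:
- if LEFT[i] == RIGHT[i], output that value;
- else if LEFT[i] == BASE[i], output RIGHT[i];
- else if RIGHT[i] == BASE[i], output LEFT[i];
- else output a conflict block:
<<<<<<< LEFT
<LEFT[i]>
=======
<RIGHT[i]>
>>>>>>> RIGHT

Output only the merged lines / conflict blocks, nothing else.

Answer: bravo
alpha
foxtrot
golf
golf

Derivation:
Final LEFT:  [bravo, foxtrot, foxtrot, golf, echo]
Final RIGHT: [bravo, alpha, foxtrot, golf, golf]
i=0: L=bravo R=bravo -> agree -> bravo
i=1: L=foxtrot=BASE, R=alpha -> take RIGHT -> alpha
i=2: L=foxtrot R=foxtrot -> agree -> foxtrot
i=3: L=golf R=golf -> agree -> golf
i=4: L=echo=BASE, R=golf -> take RIGHT -> golf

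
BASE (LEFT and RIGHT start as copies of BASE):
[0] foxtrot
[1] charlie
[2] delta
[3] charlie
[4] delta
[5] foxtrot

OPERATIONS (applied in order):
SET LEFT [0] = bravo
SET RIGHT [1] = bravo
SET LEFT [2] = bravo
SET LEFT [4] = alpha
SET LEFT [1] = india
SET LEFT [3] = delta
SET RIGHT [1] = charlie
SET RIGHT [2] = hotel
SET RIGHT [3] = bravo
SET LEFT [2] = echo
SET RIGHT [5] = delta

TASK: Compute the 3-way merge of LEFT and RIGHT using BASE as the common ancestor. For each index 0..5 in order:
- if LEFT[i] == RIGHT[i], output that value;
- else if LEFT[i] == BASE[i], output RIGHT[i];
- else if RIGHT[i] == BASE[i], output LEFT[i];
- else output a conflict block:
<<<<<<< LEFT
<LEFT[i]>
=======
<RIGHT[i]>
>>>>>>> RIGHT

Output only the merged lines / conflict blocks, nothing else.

Final LEFT:  [bravo, india, echo, delta, alpha, foxtrot]
Final RIGHT: [foxtrot, charlie, hotel, bravo, delta, delta]
i=0: L=bravo, R=foxtrot=BASE -> take LEFT -> bravo
i=1: L=india, R=charlie=BASE -> take LEFT -> india
i=2: BASE=delta L=echo R=hotel all differ -> CONFLICT
i=3: BASE=charlie L=delta R=bravo all differ -> CONFLICT
i=4: L=alpha, R=delta=BASE -> take LEFT -> alpha
i=5: L=foxtrot=BASE, R=delta -> take RIGHT -> delta

Answer: bravo
india
<<<<<<< LEFT
echo
=======
hotel
>>>>>>> RIGHT
<<<<<<< LEFT
delta
=======
bravo
>>>>>>> RIGHT
alpha
delta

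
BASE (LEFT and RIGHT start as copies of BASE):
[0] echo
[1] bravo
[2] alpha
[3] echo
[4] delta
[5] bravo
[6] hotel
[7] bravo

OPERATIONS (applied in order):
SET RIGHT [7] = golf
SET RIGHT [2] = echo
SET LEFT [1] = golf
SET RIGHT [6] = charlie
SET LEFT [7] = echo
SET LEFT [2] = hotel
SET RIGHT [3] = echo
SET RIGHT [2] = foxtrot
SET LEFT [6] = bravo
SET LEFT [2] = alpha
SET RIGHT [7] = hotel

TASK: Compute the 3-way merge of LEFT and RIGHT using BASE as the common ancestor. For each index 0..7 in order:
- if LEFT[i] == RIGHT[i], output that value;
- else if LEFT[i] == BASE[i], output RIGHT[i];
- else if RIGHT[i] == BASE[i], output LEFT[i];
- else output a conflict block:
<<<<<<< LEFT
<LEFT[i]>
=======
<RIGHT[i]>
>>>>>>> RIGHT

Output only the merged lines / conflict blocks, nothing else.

Answer: echo
golf
foxtrot
echo
delta
bravo
<<<<<<< LEFT
bravo
=======
charlie
>>>>>>> RIGHT
<<<<<<< LEFT
echo
=======
hotel
>>>>>>> RIGHT

Derivation:
Final LEFT:  [echo, golf, alpha, echo, delta, bravo, bravo, echo]
Final RIGHT: [echo, bravo, foxtrot, echo, delta, bravo, charlie, hotel]
i=0: L=echo R=echo -> agree -> echo
i=1: L=golf, R=bravo=BASE -> take LEFT -> golf
i=2: L=alpha=BASE, R=foxtrot -> take RIGHT -> foxtrot
i=3: L=echo R=echo -> agree -> echo
i=4: L=delta R=delta -> agree -> delta
i=5: L=bravo R=bravo -> agree -> bravo
i=6: BASE=hotel L=bravo R=charlie all differ -> CONFLICT
i=7: BASE=bravo L=echo R=hotel all differ -> CONFLICT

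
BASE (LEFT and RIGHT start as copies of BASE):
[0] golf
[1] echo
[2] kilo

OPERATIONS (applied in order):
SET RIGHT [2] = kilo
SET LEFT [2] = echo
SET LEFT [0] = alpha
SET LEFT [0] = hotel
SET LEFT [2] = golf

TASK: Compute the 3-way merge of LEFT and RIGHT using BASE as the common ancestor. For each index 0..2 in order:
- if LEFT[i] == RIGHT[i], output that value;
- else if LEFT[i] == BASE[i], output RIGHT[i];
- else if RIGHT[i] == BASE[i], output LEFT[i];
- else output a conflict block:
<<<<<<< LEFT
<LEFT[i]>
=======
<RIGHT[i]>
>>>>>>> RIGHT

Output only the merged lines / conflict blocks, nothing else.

Answer: hotel
echo
golf

Derivation:
Final LEFT:  [hotel, echo, golf]
Final RIGHT: [golf, echo, kilo]
i=0: L=hotel, R=golf=BASE -> take LEFT -> hotel
i=1: L=echo R=echo -> agree -> echo
i=2: L=golf, R=kilo=BASE -> take LEFT -> golf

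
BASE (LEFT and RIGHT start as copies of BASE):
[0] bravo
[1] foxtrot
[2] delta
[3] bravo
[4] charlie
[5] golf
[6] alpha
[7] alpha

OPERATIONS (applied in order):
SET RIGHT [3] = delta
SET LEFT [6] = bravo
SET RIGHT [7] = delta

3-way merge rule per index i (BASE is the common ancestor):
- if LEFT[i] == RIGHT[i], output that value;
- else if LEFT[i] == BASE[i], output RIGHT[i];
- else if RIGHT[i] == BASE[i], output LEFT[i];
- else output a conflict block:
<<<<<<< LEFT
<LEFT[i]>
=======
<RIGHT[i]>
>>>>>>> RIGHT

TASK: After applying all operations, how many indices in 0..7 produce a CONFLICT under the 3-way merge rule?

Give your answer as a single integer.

Final LEFT:  [bravo, foxtrot, delta, bravo, charlie, golf, bravo, alpha]
Final RIGHT: [bravo, foxtrot, delta, delta, charlie, golf, alpha, delta]
i=0: L=bravo R=bravo -> agree -> bravo
i=1: L=foxtrot R=foxtrot -> agree -> foxtrot
i=2: L=delta R=delta -> agree -> delta
i=3: L=bravo=BASE, R=delta -> take RIGHT -> delta
i=4: L=charlie R=charlie -> agree -> charlie
i=5: L=golf R=golf -> agree -> golf
i=6: L=bravo, R=alpha=BASE -> take LEFT -> bravo
i=7: L=alpha=BASE, R=delta -> take RIGHT -> delta
Conflict count: 0

Answer: 0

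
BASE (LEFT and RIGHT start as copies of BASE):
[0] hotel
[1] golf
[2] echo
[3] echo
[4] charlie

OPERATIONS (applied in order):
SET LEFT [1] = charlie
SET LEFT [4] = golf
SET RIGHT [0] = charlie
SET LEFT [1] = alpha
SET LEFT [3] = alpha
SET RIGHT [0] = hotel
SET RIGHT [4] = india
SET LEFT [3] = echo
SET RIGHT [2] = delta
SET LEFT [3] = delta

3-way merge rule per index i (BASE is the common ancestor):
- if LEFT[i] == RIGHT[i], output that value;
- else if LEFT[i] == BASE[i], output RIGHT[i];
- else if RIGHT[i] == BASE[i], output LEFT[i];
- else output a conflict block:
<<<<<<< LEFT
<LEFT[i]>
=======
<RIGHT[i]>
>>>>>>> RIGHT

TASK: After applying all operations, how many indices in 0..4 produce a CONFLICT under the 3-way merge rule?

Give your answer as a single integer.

Answer: 1

Derivation:
Final LEFT:  [hotel, alpha, echo, delta, golf]
Final RIGHT: [hotel, golf, delta, echo, india]
i=0: L=hotel R=hotel -> agree -> hotel
i=1: L=alpha, R=golf=BASE -> take LEFT -> alpha
i=2: L=echo=BASE, R=delta -> take RIGHT -> delta
i=3: L=delta, R=echo=BASE -> take LEFT -> delta
i=4: BASE=charlie L=golf R=india all differ -> CONFLICT
Conflict count: 1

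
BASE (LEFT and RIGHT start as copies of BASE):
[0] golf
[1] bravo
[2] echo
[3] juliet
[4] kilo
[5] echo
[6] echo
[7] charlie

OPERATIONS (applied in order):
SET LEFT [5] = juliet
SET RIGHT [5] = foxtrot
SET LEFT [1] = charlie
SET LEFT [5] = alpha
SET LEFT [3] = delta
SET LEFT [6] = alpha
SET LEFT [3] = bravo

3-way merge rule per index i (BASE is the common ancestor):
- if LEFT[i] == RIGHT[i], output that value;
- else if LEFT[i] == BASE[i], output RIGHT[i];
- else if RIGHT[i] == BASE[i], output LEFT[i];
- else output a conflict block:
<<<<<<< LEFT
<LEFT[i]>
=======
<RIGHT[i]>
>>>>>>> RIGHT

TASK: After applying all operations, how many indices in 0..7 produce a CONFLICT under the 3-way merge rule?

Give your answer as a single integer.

Answer: 1

Derivation:
Final LEFT:  [golf, charlie, echo, bravo, kilo, alpha, alpha, charlie]
Final RIGHT: [golf, bravo, echo, juliet, kilo, foxtrot, echo, charlie]
i=0: L=golf R=golf -> agree -> golf
i=1: L=charlie, R=bravo=BASE -> take LEFT -> charlie
i=2: L=echo R=echo -> agree -> echo
i=3: L=bravo, R=juliet=BASE -> take LEFT -> bravo
i=4: L=kilo R=kilo -> agree -> kilo
i=5: BASE=echo L=alpha R=foxtrot all differ -> CONFLICT
i=6: L=alpha, R=echo=BASE -> take LEFT -> alpha
i=7: L=charlie R=charlie -> agree -> charlie
Conflict count: 1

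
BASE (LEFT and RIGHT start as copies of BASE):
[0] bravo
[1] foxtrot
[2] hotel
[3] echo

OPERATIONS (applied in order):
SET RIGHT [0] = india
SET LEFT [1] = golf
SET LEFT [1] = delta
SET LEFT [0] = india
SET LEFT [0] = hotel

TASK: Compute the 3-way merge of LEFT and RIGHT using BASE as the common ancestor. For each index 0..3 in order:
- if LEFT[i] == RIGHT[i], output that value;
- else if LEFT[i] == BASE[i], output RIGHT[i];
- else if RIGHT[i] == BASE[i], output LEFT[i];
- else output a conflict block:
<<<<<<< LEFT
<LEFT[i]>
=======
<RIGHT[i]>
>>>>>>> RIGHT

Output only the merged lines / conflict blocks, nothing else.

Final LEFT:  [hotel, delta, hotel, echo]
Final RIGHT: [india, foxtrot, hotel, echo]
i=0: BASE=bravo L=hotel R=india all differ -> CONFLICT
i=1: L=delta, R=foxtrot=BASE -> take LEFT -> delta
i=2: L=hotel R=hotel -> agree -> hotel
i=3: L=echo R=echo -> agree -> echo

Answer: <<<<<<< LEFT
hotel
=======
india
>>>>>>> RIGHT
delta
hotel
echo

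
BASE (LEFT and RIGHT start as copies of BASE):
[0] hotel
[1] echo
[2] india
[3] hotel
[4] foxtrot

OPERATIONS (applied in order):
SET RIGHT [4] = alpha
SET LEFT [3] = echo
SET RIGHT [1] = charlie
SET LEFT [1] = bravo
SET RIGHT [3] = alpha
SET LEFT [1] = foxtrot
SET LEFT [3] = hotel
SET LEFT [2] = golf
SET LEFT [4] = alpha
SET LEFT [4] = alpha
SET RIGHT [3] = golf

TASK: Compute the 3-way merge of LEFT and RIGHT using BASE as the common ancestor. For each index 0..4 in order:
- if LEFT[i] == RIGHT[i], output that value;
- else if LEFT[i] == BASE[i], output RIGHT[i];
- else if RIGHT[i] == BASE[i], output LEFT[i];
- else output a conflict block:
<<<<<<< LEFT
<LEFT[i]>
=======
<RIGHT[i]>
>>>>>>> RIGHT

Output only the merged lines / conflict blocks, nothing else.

Final LEFT:  [hotel, foxtrot, golf, hotel, alpha]
Final RIGHT: [hotel, charlie, india, golf, alpha]
i=0: L=hotel R=hotel -> agree -> hotel
i=1: BASE=echo L=foxtrot R=charlie all differ -> CONFLICT
i=2: L=golf, R=india=BASE -> take LEFT -> golf
i=3: L=hotel=BASE, R=golf -> take RIGHT -> golf
i=4: L=alpha R=alpha -> agree -> alpha

Answer: hotel
<<<<<<< LEFT
foxtrot
=======
charlie
>>>>>>> RIGHT
golf
golf
alpha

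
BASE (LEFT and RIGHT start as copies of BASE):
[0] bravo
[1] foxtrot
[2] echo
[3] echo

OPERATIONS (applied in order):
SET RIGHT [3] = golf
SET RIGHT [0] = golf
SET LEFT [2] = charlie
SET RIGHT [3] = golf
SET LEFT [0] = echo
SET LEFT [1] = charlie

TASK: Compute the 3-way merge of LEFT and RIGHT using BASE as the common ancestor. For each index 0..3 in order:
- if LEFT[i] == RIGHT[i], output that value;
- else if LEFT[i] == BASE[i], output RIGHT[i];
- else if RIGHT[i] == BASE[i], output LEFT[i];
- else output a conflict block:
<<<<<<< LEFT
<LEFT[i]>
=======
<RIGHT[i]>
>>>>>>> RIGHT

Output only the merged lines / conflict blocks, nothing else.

Final LEFT:  [echo, charlie, charlie, echo]
Final RIGHT: [golf, foxtrot, echo, golf]
i=0: BASE=bravo L=echo R=golf all differ -> CONFLICT
i=1: L=charlie, R=foxtrot=BASE -> take LEFT -> charlie
i=2: L=charlie, R=echo=BASE -> take LEFT -> charlie
i=3: L=echo=BASE, R=golf -> take RIGHT -> golf

Answer: <<<<<<< LEFT
echo
=======
golf
>>>>>>> RIGHT
charlie
charlie
golf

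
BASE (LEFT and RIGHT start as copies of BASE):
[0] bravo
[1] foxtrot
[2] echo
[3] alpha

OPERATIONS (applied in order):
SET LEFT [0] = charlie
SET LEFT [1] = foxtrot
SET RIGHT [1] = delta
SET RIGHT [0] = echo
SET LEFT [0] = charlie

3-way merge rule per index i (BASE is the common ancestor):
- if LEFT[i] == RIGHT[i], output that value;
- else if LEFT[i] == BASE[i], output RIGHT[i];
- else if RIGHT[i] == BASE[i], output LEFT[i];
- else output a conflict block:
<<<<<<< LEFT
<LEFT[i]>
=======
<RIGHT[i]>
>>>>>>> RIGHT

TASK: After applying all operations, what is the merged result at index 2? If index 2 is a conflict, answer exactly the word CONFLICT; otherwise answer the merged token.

Answer: echo

Derivation:
Final LEFT:  [charlie, foxtrot, echo, alpha]
Final RIGHT: [echo, delta, echo, alpha]
i=0: BASE=bravo L=charlie R=echo all differ -> CONFLICT
i=1: L=foxtrot=BASE, R=delta -> take RIGHT -> delta
i=2: L=echo R=echo -> agree -> echo
i=3: L=alpha R=alpha -> agree -> alpha
Index 2 -> echo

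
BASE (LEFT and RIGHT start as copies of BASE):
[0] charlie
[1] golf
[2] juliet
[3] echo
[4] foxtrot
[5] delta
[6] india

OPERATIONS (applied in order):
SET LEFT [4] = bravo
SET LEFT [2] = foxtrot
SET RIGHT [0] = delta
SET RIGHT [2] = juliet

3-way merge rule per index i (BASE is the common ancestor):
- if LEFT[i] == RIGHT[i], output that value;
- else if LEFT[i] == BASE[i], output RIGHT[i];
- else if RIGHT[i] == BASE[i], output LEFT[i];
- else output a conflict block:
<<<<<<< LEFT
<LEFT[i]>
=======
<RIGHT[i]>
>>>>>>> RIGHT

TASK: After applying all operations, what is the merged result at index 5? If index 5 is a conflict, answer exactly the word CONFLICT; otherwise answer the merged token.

Final LEFT:  [charlie, golf, foxtrot, echo, bravo, delta, india]
Final RIGHT: [delta, golf, juliet, echo, foxtrot, delta, india]
i=0: L=charlie=BASE, R=delta -> take RIGHT -> delta
i=1: L=golf R=golf -> agree -> golf
i=2: L=foxtrot, R=juliet=BASE -> take LEFT -> foxtrot
i=3: L=echo R=echo -> agree -> echo
i=4: L=bravo, R=foxtrot=BASE -> take LEFT -> bravo
i=5: L=delta R=delta -> agree -> delta
i=6: L=india R=india -> agree -> india
Index 5 -> delta

Answer: delta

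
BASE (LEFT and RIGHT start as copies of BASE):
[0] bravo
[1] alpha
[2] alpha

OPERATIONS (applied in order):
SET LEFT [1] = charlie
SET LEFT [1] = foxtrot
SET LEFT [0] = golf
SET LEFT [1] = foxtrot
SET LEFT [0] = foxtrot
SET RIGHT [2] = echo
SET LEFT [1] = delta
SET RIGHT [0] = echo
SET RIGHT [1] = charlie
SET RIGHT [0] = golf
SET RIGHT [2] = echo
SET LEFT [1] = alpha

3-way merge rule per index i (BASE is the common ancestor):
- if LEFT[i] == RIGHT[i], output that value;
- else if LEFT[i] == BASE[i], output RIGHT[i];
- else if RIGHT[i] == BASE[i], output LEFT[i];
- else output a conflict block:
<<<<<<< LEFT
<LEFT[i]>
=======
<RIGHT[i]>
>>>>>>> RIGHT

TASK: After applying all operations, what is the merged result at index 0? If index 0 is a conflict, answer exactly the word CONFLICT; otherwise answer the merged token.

Final LEFT:  [foxtrot, alpha, alpha]
Final RIGHT: [golf, charlie, echo]
i=0: BASE=bravo L=foxtrot R=golf all differ -> CONFLICT
i=1: L=alpha=BASE, R=charlie -> take RIGHT -> charlie
i=2: L=alpha=BASE, R=echo -> take RIGHT -> echo
Index 0 -> CONFLICT

Answer: CONFLICT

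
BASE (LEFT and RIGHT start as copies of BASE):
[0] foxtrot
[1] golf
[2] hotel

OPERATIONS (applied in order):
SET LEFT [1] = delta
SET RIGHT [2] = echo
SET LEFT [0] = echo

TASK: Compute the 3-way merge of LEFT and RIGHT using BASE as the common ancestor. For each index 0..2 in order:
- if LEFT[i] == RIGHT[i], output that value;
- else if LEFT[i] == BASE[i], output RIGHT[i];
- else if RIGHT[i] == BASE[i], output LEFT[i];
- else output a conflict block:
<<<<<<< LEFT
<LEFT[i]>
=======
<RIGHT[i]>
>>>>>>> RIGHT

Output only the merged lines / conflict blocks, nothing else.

Final LEFT:  [echo, delta, hotel]
Final RIGHT: [foxtrot, golf, echo]
i=0: L=echo, R=foxtrot=BASE -> take LEFT -> echo
i=1: L=delta, R=golf=BASE -> take LEFT -> delta
i=2: L=hotel=BASE, R=echo -> take RIGHT -> echo

Answer: echo
delta
echo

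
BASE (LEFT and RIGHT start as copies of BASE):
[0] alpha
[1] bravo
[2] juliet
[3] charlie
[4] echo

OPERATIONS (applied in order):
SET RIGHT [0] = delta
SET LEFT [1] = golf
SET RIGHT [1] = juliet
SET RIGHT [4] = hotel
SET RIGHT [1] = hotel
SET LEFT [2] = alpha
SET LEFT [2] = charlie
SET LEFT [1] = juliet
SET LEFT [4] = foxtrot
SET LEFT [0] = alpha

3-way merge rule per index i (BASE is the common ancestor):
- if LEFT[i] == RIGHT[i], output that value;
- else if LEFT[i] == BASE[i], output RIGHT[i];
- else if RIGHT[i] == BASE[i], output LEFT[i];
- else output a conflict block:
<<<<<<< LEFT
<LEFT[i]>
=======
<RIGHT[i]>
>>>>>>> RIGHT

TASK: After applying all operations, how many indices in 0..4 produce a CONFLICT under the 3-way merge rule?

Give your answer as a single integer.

Answer: 2

Derivation:
Final LEFT:  [alpha, juliet, charlie, charlie, foxtrot]
Final RIGHT: [delta, hotel, juliet, charlie, hotel]
i=0: L=alpha=BASE, R=delta -> take RIGHT -> delta
i=1: BASE=bravo L=juliet R=hotel all differ -> CONFLICT
i=2: L=charlie, R=juliet=BASE -> take LEFT -> charlie
i=3: L=charlie R=charlie -> agree -> charlie
i=4: BASE=echo L=foxtrot R=hotel all differ -> CONFLICT
Conflict count: 2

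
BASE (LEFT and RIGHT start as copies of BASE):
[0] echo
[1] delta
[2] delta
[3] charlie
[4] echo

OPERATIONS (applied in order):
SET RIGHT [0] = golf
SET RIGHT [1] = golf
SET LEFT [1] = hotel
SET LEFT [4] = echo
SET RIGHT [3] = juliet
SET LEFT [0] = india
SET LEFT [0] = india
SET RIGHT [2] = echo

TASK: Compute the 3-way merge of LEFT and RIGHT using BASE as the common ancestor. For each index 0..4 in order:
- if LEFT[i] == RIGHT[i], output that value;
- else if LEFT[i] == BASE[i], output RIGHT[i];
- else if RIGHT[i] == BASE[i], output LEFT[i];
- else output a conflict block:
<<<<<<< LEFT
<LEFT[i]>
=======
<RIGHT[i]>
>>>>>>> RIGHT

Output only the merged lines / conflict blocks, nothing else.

Answer: <<<<<<< LEFT
india
=======
golf
>>>>>>> RIGHT
<<<<<<< LEFT
hotel
=======
golf
>>>>>>> RIGHT
echo
juliet
echo

Derivation:
Final LEFT:  [india, hotel, delta, charlie, echo]
Final RIGHT: [golf, golf, echo, juliet, echo]
i=0: BASE=echo L=india R=golf all differ -> CONFLICT
i=1: BASE=delta L=hotel R=golf all differ -> CONFLICT
i=2: L=delta=BASE, R=echo -> take RIGHT -> echo
i=3: L=charlie=BASE, R=juliet -> take RIGHT -> juliet
i=4: L=echo R=echo -> agree -> echo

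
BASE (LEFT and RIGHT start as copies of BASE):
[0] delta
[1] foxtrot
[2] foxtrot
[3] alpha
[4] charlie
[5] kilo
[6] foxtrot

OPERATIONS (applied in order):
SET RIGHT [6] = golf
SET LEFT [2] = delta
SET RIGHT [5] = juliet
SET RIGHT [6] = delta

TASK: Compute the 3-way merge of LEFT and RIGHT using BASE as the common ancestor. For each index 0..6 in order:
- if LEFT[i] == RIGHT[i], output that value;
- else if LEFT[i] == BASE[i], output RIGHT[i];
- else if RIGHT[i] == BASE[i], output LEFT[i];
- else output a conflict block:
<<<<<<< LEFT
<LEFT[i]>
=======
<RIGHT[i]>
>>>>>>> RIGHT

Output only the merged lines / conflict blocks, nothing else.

Final LEFT:  [delta, foxtrot, delta, alpha, charlie, kilo, foxtrot]
Final RIGHT: [delta, foxtrot, foxtrot, alpha, charlie, juliet, delta]
i=0: L=delta R=delta -> agree -> delta
i=1: L=foxtrot R=foxtrot -> agree -> foxtrot
i=2: L=delta, R=foxtrot=BASE -> take LEFT -> delta
i=3: L=alpha R=alpha -> agree -> alpha
i=4: L=charlie R=charlie -> agree -> charlie
i=5: L=kilo=BASE, R=juliet -> take RIGHT -> juliet
i=6: L=foxtrot=BASE, R=delta -> take RIGHT -> delta

Answer: delta
foxtrot
delta
alpha
charlie
juliet
delta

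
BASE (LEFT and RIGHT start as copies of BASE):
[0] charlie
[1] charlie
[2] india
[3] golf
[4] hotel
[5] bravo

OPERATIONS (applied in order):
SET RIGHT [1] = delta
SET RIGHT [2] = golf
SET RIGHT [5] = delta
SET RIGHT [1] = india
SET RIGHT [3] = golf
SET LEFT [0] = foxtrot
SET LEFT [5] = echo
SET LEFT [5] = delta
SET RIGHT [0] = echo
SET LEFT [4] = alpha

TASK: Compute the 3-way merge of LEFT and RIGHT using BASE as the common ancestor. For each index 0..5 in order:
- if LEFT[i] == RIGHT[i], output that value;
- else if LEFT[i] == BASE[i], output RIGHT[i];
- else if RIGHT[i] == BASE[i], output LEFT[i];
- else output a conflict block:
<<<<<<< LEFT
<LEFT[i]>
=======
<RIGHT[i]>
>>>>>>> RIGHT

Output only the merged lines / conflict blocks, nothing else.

Final LEFT:  [foxtrot, charlie, india, golf, alpha, delta]
Final RIGHT: [echo, india, golf, golf, hotel, delta]
i=0: BASE=charlie L=foxtrot R=echo all differ -> CONFLICT
i=1: L=charlie=BASE, R=india -> take RIGHT -> india
i=2: L=india=BASE, R=golf -> take RIGHT -> golf
i=3: L=golf R=golf -> agree -> golf
i=4: L=alpha, R=hotel=BASE -> take LEFT -> alpha
i=5: L=delta R=delta -> agree -> delta

Answer: <<<<<<< LEFT
foxtrot
=======
echo
>>>>>>> RIGHT
india
golf
golf
alpha
delta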